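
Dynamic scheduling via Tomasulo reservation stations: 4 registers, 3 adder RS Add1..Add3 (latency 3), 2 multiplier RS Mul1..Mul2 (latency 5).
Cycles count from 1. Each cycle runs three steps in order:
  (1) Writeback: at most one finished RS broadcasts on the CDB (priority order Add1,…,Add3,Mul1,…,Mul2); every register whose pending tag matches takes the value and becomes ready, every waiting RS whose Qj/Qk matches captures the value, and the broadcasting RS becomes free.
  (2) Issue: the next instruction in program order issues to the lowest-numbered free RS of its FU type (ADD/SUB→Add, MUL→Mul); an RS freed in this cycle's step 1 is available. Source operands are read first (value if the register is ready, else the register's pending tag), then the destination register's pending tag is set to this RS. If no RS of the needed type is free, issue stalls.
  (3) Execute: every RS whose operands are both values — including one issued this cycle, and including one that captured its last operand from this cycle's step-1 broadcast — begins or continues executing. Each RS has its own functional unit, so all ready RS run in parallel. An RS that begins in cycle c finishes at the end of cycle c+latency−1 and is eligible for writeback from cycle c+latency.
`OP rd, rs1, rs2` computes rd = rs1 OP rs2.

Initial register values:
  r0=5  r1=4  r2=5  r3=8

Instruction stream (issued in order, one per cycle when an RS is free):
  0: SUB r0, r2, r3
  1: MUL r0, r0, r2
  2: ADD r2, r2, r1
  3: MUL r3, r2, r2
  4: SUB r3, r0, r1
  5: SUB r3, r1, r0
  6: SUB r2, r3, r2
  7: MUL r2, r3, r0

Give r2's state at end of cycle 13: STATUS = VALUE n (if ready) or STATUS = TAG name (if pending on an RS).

STATUS = TAG Mul1

cycle 1: issue SUB r0<-Add1 // r0:Add1,r1:4,r2:5,r3:8
cycle 2: issue MUL r0<-Mul1 // r0:Mul1,r1:4,r2:5,r3:8
cycle 3: issue ADD r2<-Add2 // r0:Mul1,r1:4,r2:Add2,r3:8
cycle 4: CDB Add1=-3; issue MUL r3<-Mul2 // r0:Mul1,r1:4,r2:Add2,r3:Mul2
cycle 5: issue SUB r3<-Add1 // r0:Mul1,r1:4,r2:Add2,r3:Add1
cycle 6: CDB Add2=9; issue SUB r3<-Add2 // r0:Mul1,r1:4,r2:9,r3:Add2
cycle 7: issue SUB r2<-Add3 // r0:Mul1,r1:4,r2:Add3,r3:Add2
cycle 8: stall // r0:Mul1,r1:4,r2:Add3,r3:Add2
cycle 9: CDB Mul1=-15; issue MUL r2<-Mul1 // r0:-15,r1:4,r2:Mul1,r3:Add2
cycle 10: - // r0:-15,r1:4,r2:Mul1,r3:Add2
cycle 11: CDB Mul2=81 // r0:-15,r1:4,r2:Mul1,r3:Add2
cycle 12: CDB Add1=-19 // r0:-15,r1:4,r2:Mul1,r3:Add2
cycle 13: CDB Add2=19 // r0:-15,r1:4,r2:Mul1,r3:19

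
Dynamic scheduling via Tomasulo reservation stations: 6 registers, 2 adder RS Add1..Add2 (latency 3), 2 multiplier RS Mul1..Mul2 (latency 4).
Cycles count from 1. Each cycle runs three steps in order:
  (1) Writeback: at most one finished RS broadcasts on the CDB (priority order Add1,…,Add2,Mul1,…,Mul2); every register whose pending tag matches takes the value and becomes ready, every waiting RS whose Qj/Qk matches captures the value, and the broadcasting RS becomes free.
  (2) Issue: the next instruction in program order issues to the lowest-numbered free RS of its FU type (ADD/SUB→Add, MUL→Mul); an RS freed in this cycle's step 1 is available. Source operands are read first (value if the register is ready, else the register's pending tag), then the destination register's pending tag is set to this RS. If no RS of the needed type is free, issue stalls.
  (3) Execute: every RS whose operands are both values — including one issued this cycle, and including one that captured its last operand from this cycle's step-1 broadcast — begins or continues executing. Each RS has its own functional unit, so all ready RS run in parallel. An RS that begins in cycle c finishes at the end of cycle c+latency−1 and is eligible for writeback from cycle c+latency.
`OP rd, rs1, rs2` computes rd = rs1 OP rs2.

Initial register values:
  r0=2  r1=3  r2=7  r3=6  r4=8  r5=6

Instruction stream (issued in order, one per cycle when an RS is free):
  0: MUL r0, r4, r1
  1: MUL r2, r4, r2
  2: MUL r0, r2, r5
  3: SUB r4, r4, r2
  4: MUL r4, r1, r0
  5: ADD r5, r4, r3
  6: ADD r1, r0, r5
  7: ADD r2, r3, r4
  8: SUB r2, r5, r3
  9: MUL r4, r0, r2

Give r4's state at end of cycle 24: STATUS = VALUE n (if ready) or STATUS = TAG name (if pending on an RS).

cycle 1: issue MUL r0<-Mul1 // r0:Mul1,r1:3,r2:7,r3:6,r4:8,r5:6
cycle 2: issue MUL r2<-Mul2 // r0:Mul1,r1:3,r2:Mul2,r3:6,r4:8,r5:6
cycle 3: stall // r0:Mul1,r1:3,r2:Mul2,r3:6,r4:8,r5:6
cycle 4: stall // r0:Mul1,r1:3,r2:Mul2,r3:6,r4:8,r5:6
cycle 5: CDB Mul1=24; issue MUL r0<-Mul1 // r0:Mul1,r1:3,r2:Mul2,r3:6,r4:8,r5:6
cycle 6: CDB Mul2=56; issue SUB r4<-Add1 // r0:Mul1,r1:3,r2:56,r3:6,r4:Add1,r5:6
cycle 7: issue MUL r4<-Mul2 // r0:Mul1,r1:3,r2:56,r3:6,r4:Mul2,r5:6
cycle 8: issue ADD r5<-Add2 // r0:Mul1,r1:3,r2:56,r3:6,r4:Mul2,r5:Add2
cycle 9: CDB Add1=-48; issue ADD r1<-Add1 // r0:Mul1,r1:Add1,r2:56,r3:6,r4:Mul2,r5:Add2
cycle 10: CDB Mul1=336; stall // r0:336,r1:Add1,r2:56,r3:6,r4:Mul2,r5:Add2
cycle 11: stall // r0:336,r1:Add1,r2:56,r3:6,r4:Mul2,r5:Add2
cycle 12: stall // r0:336,r1:Add1,r2:56,r3:6,r4:Mul2,r5:Add2
cycle 13: stall // r0:336,r1:Add1,r2:56,r3:6,r4:Mul2,r5:Add2
cycle 14: CDB Mul2=1008; stall // r0:336,r1:Add1,r2:56,r3:6,r4:1008,r5:Add2
cycle 15: stall // r0:336,r1:Add1,r2:56,r3:6,r4:1008,r5:Add2
cycle 16: stall // r0:336,r1:Add1,r2:56,r3:6,r4:1008,r5:Add2
cycle 17: CDB Add2=1014; issue ADD r2<-Add2 // r0:336,r1:Add1,r2:Add2,r3:6,r4:1008,r5:1014
cycle 18: stall // r0:336,r1:Add1,r2:Add2,r3:6,r4:1008,r5:1014
cycle 19: stall // r0:336,r1:Add1,r2:Add2,r3:6,r4:1008,r5:1014
cycle 20: CDB Add1=1350; issue SUB r2<-Add1 // r0:336,r1:1350,r2:Add1,r3:6,r4:1008,r5:1014
cycle 21: CDB Add2=1014; issue MUL r4<-Mul1 // r0:336,r1:1350,r2:Add1,r3:6,r4:Mul1,r5:1014
cycle 22: - // r0:336,r1:1350,r2:Add1,r3:6,r4:Mul1,r5:1014
cycle 23: CDB Add1=1008 // r0:336,r1:1350,r2:1008,r3:6,r4:Mul1,r5:1014
cycle 24: - // r0:336,r1:1350,r2:1008,r3:6,r4:Mul1,r5:1014

STATUS = TAG Mul1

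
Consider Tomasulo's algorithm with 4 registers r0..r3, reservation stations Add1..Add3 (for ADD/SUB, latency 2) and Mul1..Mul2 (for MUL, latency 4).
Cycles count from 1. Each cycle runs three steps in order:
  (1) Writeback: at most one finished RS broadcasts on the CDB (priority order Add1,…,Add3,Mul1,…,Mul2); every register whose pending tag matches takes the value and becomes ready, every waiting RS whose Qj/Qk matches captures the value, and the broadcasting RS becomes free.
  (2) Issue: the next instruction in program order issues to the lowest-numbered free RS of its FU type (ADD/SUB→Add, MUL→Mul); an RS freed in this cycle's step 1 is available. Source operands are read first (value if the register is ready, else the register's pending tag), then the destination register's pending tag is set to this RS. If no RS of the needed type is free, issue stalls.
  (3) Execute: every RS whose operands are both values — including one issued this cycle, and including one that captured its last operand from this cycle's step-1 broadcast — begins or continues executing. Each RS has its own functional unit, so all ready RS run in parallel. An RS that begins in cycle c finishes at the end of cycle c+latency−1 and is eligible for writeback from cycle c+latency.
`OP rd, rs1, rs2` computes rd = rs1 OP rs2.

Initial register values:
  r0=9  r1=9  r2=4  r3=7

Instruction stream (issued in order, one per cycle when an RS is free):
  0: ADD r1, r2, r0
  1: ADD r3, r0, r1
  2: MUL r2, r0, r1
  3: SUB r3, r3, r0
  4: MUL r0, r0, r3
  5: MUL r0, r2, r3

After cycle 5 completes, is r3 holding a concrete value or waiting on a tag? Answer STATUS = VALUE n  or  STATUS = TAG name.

c1: issue ADD r1<-Add1 | r0:9,r1:Add1,r2:4,r3:7
c2: issue ADD r3<-Add2 | r0:9,r1:Add1,r2:4,r3:Add2
c3: CDB Add1=13; issue MUL r2<-Mul1 | r0:9,r1:13,r2:Mul1,r3:Add2
c4: issue SUB r3<-Add1 | r0:9,r1:13,r2:Mul1,r3:Add1
c5: CDB Add2=22; issue MUL r0<-Mul2 | r0:Mul2,r1:13,r2:Mul1,r3:Add1

STATUS = TAG Add1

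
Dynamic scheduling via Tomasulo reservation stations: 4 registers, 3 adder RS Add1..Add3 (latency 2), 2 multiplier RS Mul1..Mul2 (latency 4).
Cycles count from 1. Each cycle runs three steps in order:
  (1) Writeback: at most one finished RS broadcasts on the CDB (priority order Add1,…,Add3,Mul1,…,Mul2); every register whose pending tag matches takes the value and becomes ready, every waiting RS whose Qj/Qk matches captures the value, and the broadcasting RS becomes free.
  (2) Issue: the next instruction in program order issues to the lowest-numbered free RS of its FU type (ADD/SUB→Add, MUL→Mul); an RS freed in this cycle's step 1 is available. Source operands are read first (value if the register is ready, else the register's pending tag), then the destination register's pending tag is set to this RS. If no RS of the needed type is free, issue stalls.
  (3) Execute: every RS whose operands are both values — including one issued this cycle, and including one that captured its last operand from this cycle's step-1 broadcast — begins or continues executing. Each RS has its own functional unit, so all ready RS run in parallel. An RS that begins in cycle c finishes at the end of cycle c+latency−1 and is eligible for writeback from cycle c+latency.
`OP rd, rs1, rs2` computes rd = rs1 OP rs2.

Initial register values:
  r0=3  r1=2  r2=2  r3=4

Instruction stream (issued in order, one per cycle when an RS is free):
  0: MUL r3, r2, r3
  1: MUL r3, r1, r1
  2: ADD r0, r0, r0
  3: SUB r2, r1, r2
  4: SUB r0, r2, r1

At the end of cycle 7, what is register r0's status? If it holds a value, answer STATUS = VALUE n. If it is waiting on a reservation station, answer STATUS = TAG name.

  c1: issue MUL r3<-Mul1  regs: r0:3,r1:2,r2:2,r3:Mul1
  c2: issue MUL r3<-Mul2  regs: r0:3,r1:2,r2:2,r3:Mul2
  c3: issue ADD r0<-Add1  regs: r0:Add1,r1:2,r2:2,r3:Mul2
  c4: issue SUB r2<-Add2  regs: r0:Add1,r1:2,r2:Add2,r3:Mul2
  c5: CDB Add1=6; issue SUB r0<-Add1  regs: r0:Add1,r1:2,r2:Add2,r3:Mul2
  c6: CDB Add2=0  regs: r0:Add1,r1:2,r2:0,r3:Mul2
  c7: CDB Mul1=8  regs: r0:Add1,r1:2,r2:0,r3:Mul2

STATUS = TAG Add1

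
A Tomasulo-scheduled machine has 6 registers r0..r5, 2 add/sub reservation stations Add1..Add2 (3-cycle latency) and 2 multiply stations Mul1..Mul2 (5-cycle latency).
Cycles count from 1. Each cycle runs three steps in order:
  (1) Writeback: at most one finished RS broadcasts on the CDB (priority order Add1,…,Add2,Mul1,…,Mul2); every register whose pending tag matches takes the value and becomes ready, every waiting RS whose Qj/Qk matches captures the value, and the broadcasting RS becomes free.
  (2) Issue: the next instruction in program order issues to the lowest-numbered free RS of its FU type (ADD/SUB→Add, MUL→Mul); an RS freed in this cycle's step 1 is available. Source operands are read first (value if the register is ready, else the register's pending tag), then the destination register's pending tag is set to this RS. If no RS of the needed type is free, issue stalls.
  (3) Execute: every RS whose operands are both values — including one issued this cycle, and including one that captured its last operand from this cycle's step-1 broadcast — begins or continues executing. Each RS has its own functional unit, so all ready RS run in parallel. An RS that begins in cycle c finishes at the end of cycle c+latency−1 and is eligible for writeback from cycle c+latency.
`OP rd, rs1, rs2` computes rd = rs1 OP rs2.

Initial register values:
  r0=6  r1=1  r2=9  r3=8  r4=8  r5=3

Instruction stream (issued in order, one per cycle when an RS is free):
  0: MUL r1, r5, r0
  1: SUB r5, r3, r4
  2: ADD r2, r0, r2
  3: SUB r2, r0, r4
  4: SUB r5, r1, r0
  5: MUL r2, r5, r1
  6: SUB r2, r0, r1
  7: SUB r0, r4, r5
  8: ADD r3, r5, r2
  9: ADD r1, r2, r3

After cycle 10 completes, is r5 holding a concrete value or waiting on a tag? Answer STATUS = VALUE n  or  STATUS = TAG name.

c1: issue MUL r1<-Mul1 | r0:6,r1:Mul1,r2:9,r3:8,r4:8,r5:3
c2: issue SUB r5<-Add1 | r0:6,r1:Mul1,r2:9,r3:8,r4:8,r5:Add1
c3: issue ADD r2<-Add2 | r0:6,r1:Mul1,r2:Add2,r3:8,r4:8,r5:Add1
c4: stall | r0:6,r1:Mul1,r2:Add2,r3:8,r4:8,r5:Add1
c5: CDB Add1=0; issue SUB r2<-Add1 | r0:6,r1:Mul1,r2:Add1,r3:8,r4:8,r5:0
c6: CDB Add2=15; issue SUB r5<-Add2 | r0:6,r1:Mul1,r2:Add1,r3:8,r4:8,r5:Add2
c7: CDB Mul1=18; issue MUL r2<-Mul1 | r0:6,r1:18,r2:Mul1,r3:8,r4:8,r5:Add2
c8: CDB Add1=-2; issue SUB r2<-Add1 | r0:6,r1:18,r2:Add1,r3:8,r4:8,r5:Add2
c9: stall | r0:6,r1:18,r2:Add1,r3:8,r4:8,r5:Add2
c10: CDB Add2=12; issue SUB r0<-Add2 | r0:Add2,r1:18,r2:Add1,r3:8,r4:8,r5:12

STATUS = VALUE 12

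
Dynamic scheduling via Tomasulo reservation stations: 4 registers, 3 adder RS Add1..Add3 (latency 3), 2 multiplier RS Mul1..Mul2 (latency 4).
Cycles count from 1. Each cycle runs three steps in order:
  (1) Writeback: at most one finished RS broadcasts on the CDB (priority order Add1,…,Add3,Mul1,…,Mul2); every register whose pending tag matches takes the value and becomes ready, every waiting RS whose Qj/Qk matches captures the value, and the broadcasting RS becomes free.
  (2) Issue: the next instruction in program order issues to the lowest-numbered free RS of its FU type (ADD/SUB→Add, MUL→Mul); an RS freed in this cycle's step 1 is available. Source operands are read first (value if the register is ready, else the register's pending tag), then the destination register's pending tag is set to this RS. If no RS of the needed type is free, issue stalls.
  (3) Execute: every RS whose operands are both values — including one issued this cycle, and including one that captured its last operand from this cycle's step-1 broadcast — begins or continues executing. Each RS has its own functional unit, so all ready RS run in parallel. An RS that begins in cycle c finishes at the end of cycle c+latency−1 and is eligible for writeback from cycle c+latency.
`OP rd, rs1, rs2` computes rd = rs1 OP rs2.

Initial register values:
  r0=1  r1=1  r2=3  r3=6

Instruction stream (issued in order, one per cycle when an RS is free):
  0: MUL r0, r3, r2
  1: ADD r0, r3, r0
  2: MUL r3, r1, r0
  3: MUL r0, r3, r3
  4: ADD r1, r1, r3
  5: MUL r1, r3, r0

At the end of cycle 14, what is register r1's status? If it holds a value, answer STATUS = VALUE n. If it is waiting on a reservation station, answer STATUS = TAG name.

cycle 1: issue MUL r0<-Mul1 // r0:Mul1,r1:1,r2:3,r3:6
cycle 2: issue ADD r0<-Add1 // r0:Add1,r1:1,r2:3,r3:6
cycle 3: issue MUL r3<-Mul2 // r0:Add1,r1:1,r2:3,r3:Mul2
cycle 4: stall // r0:Add1,r1:1,r2:3,r3:Mul2
cycle 5: CDB Mul1=18; issue MUL r0<-Mul1 // r0:Mul1,r1:1,r2:3,r3:Mul2
cycle 6: issue ADD r1<-Add2 // r0:Mul1,r1:Add2,r2:3,r3:Mul2
cycle 7: stall // r0:Mul1,r1:Add2,r2:3,r3:Mul2
cycle 8: CDB Add1=24; stall // r0:Mul1,r1:Add2,r2:3,r3:Mul2
cycle 9: stall // r0:Mul1,r1:Add2,r2:3,r3:Mul2
cycle 10: stall // r0:Mul1,r1:Add2,r2:3,r3:Mul2
cycle 11: stall // r0:Mul1,r1:Add2,r2:3,r3:Mul2
cycle 12: CDB Mul2=24; issue MUL r1<-Mul2 // r0:Mul1,r1:Mul2,r2:3,r3:24
cycle 13: - // r0:Mul1,r1:Mul2,r2:3,r3:24
cycle 14: - // r0:Mul1,r1:Mul2,r2:3,r3:24

STATUS = TAG Mul2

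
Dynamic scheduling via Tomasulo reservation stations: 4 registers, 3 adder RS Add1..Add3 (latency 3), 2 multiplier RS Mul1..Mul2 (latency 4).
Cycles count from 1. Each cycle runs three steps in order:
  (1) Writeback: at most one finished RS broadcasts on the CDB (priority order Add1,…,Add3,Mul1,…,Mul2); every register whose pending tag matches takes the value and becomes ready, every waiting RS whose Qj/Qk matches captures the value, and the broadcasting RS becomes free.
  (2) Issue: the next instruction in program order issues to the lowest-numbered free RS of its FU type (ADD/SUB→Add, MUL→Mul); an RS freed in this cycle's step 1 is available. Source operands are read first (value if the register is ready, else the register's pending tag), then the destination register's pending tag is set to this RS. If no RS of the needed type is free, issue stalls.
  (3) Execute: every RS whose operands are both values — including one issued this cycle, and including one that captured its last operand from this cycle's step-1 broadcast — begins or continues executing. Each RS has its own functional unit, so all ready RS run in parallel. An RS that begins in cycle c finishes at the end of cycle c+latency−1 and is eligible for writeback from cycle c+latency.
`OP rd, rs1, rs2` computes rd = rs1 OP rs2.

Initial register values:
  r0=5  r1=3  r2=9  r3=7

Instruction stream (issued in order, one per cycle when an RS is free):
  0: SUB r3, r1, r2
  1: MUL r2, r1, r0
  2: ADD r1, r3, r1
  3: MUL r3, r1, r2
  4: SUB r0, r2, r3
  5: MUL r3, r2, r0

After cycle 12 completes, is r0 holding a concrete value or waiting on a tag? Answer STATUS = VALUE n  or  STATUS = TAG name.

STATUS = TAG Add1

  c1: issue SUB r3<-Add1  regs: r0:5,r1:3,r2:9,r3:Add1
  c2: issue MUL r2<-Mul1  regs: r0:5,r1:3,r2:Mul1,r3:Add1
  c3: issue ADD r1<-Add2  regs: r0:5,r1:Add2,r2:Mul1,r3:Add1
  c4: CDB Add1=-6; issue MUL r3<-Mul2  regs: r0:5,r1:Add2,r2:Mul1,r3:Mul2
  c5: issue SUB r0<-Add1  regs: r0:Add1,r1:Add2,r2:Mul1,r3:Mul2
  c6: CDB Mul1=15; issue MUL r3<-Mul1  regs: r0:Add1,r1:Add2,r2:15,r3:Mul1
  c7: CDB Add2=-3  regs: r0:Add1,r1:-3,r2:15,r3:Mul1
  c8: -  regs: r0:Add1,r1:-3,r2:15,r3:Mul1
  c9: -  regs: r0:Add1,r1:-3,r2:15,r3:Mul1
  c10: -  regs: r0:Add1,r1:-3,r2:15,r3:Mul1
  c11: CDB Mul2=-45  regs: r0:Add1,r1:-3,r2:15,r3:Mul1
  c12: -  regs: r0:Add1,r1:-3,r2:15,r3:Mul1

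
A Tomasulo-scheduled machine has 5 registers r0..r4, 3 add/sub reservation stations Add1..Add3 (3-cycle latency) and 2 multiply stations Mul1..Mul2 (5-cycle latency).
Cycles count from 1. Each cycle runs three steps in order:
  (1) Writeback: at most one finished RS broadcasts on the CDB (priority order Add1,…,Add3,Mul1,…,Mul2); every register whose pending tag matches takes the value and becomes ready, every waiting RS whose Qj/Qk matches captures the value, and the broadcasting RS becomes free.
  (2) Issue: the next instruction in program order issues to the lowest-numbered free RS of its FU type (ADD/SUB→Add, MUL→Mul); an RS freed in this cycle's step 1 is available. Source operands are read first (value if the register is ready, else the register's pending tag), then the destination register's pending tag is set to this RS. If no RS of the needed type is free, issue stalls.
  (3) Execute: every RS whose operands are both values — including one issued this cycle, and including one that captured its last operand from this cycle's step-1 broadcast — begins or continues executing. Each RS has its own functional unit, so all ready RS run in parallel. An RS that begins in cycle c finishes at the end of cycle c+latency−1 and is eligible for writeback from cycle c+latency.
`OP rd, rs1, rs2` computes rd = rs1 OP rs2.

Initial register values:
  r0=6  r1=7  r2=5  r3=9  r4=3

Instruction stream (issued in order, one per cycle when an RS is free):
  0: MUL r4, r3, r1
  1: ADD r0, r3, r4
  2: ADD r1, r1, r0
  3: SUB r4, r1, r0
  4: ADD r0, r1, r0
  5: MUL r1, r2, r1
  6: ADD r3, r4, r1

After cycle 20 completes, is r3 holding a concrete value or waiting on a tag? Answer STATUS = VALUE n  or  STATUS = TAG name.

STATUS = VALUE 402

  c1: issue MUL r4<-Mul1  regs: r0:6,r1:7,r2:5,r3:9,r4:Mul1
  c2: issue ADD r0<-Add1  regs: r0:Add1,r1:7,r2:5,r3:9,r4:Mul1
  c3: issue ADD r1<-Add2  regs: r0:Add1,r1:Add2,r2:5,r3:9,r4:Mul1
  c4: issue SUB r4<-Add3  regs: r0:Add1,r1:Add2,r2:5,r3:9,r4:Add3
  c5: stall  regs: r0:Add1,r1:Add2,r2:5,r3:9,r4:Add3
  c6: CDB Mul1=63; stall  regs: r0:Add1,r1:Add2,r2:5,r3:9,r4:Add3
  c7: stall  regs: r0:Add1,r1:Add2,r2:5,r3:9,r4:Add3
  c8: stall  regs: r0:Add1,r1:Add2,r2:5,r3:9,r4:Add3
  c9: CDB Add1=72; issue ADD r0<-Add1  regs: r0:Add1,r1:Add2,r2:5,r3:9,r4:Add3
  c10: issue MUL r1<-Mul1  regs: r0:Add1,r1:Mul1,r2:5,r3:9,r4:Add3
  c11: stall  regs: r0:Add1,r1:Mul1,r2:5,r3:9,r4:Add3
  c12: CDB Add2=79; issue ADD r3<-Add2  regs: r0:Add1,r1:Mul1,r2:5,r3:Add2,r4:Add3
  c13: -  regs: r0:Add1,r1:Mul1,r2:5,r3:Add2,r4:Add3
  c14: -  regs: r0:Add1,r1:Mul1,r2:5,r3:Add2,r4:Add3
  c15: CDB Add1=151  regs: r0:151,r1:Mul1,r2:5,r3:Add2,r4:Add3
  c16: CDB Add3=7  regs: r0:151,r1:Mul1,r2:5,r3:Add2,r4:7
  c17: CDB Mul1=395  regs: r0:151,r1:395,r2:5,r3:Add2,r4:7
  c18: -  regs: r0:151,r1:395,r2:5,r3:Add2,r4:7
  c19: -  regs: r0:151,r1:395,r2:5,r3:Add2,r4:7
  c20: CDB Add2=402  regs: r0:151,r1:395,r2:5,r3:402,r4:7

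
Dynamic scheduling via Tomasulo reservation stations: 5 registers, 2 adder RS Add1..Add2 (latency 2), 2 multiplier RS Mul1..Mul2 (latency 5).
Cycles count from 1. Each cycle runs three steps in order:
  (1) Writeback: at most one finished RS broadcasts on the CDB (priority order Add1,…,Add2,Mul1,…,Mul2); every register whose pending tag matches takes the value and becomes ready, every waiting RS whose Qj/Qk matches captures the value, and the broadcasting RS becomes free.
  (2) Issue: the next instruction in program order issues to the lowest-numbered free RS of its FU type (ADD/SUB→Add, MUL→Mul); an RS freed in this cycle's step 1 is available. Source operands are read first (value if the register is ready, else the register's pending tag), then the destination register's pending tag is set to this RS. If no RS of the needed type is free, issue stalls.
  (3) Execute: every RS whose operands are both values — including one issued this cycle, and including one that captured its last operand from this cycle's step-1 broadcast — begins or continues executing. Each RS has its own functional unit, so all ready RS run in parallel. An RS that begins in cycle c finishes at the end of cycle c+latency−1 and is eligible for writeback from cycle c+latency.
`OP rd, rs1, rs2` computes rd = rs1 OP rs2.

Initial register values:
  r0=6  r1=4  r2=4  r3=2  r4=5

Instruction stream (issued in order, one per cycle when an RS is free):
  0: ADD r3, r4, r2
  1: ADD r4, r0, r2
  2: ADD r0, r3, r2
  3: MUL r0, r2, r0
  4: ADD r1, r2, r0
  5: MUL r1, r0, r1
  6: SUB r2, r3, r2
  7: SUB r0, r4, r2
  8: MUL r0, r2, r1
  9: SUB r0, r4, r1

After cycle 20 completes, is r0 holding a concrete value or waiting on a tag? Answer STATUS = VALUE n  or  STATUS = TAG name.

c1: issue ADD r3<-Add1 | r0:6,r1:4,r2:4,r3:Add1,r4:5
c2: issue ADD r4<-Add2 | r0:6,r1:4,r2:4,r3:Add1,r4:Add2
c3: CDB Add1=9; issue ADD r0<-Add1 | r0:Add1,r1:4,r2:4,r3:9,r4:Add2
c4: CDB Add2=10; issue MUL r0<-Mul1 | r0:Mul1,r1:4,r2:4,r3:9,r4:10
c5: CDB Add1=13; issue ADD r1<-Add1 | r0:Mul1,r1:Add1,r2:4,r3:9,r4:10
c6: issue MUL r1<-Mul2 | r0:Mul1,r1:Mul2,r2:4,r3:9,r4:10
c7: issue SUB r2<-Add2 | r0:Mul1,r1:Mul2,r2:Add2,r3:9,r4:10
c8: stall | r0:Mul1,r1:Mul2,r2:Add2,r3:9,r4:10
c9: CDB Add2=5; issue SUB r0<-Add2 | r0:Add2,r1:Mul2,r2:5,r3:9,r4:10
c10: CDB Mul1=52; issue MUL r0<-Mul1 | r0:Mul1,r1:Mul2,r2:5,r3:9,r4:10
c11: CDB Add2=5; issue SUB r0<-Add2 | r0:Add2,r1:Mul2,r2:5,r3:9,r4:10
c12: CDB Add1=56 | r0:Add2,r1:Mul2,r2:5,r3:9,r4:10
c13: - | r0:Add2,r1:Mul2,r2:5,r3:9,r4:10
c14: - | r0:Add2,r1:Mul2,r2:5,r3:9,r4:10
c15: - | r0:Add2,r1:Mul2,r2:5,r3:9,r4:10
c16: - | r0:Add2,r1:Mul2,r2:5,r3:9,r4:10
c17: CDB Mul2=2912 | r0:Add2,r1:2912,r2:5,r3:9,r4:10
c18: - | r0:Add2,r1:2912,r2:5,r3:9,r4:10
c19: CDB Add2=-2902 | r0:-2902,r1:2912,r2:5,r3:9,r4:10
c20: - | r0:-2902,r1:2912,r2:5,r3:9,r4:10

STATUS = VALUE -2902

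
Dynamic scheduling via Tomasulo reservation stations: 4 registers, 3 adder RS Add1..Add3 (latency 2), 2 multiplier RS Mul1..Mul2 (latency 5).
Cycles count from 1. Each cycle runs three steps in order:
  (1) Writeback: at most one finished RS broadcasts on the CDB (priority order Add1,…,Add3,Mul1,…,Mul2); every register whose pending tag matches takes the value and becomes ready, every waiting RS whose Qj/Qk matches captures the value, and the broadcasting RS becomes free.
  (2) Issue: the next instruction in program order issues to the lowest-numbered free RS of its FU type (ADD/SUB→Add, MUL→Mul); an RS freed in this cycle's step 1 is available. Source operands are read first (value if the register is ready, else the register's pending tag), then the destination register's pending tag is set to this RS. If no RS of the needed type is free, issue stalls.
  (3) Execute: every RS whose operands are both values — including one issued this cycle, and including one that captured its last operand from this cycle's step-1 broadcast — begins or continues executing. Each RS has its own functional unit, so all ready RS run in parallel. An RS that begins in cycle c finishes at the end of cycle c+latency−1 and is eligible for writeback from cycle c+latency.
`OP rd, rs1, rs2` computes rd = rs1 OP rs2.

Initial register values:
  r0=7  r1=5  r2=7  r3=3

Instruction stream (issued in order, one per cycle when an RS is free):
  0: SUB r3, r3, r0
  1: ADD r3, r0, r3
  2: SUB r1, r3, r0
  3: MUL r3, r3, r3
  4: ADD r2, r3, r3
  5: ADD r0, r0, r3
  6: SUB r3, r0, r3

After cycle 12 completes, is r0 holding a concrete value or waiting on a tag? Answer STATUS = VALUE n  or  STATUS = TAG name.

c1: issue SUB r3<-Add1 | r0:7,r1:5,r2:7,r3:Add1
c2: issue ADD r3<-Add2 | r0:7,r1:5,r2:7,r3:Add2
c3: CDB Add1=-4; issue SUB r1<-Add1 | r0:7,r1:Add1,r2:7,r3:Add2
c4: issue MUL r3<-Mul1 | r0:7,r1:Add1,r2:7,r3:Mul1
c5: CDB Add2=3; issue ADD r2<-Add2 | r0:7,r1:Add1,r2:Add2,r3:Mul1
c6: issue ADD r0<-Add3 | r0:Add3,r1:Add1,r2:Add2,r3:Mul1
c7: CDB Add1=-4; issue SUB r3<-Add1 | r0:Add3,r1:-4,r2:Add2,r3:Add1
c8: - | r0:Add3,r1:-4,r2:Add2,r3:Add1
c9: - | r0:Add3,r1:-4,r2:Add2,r3:Add1
c10: CDB Mul1=9 | r0:Add3,r1:-4,r2:Add2,r3:Add1
c11: - | r0:Add3,r1:-4,r2:Add2,r3:Add1
c12: CDB Add2=18 | r0:Add3,r1:-4,r2:18,r3:Add1

STATUS = TAG Add3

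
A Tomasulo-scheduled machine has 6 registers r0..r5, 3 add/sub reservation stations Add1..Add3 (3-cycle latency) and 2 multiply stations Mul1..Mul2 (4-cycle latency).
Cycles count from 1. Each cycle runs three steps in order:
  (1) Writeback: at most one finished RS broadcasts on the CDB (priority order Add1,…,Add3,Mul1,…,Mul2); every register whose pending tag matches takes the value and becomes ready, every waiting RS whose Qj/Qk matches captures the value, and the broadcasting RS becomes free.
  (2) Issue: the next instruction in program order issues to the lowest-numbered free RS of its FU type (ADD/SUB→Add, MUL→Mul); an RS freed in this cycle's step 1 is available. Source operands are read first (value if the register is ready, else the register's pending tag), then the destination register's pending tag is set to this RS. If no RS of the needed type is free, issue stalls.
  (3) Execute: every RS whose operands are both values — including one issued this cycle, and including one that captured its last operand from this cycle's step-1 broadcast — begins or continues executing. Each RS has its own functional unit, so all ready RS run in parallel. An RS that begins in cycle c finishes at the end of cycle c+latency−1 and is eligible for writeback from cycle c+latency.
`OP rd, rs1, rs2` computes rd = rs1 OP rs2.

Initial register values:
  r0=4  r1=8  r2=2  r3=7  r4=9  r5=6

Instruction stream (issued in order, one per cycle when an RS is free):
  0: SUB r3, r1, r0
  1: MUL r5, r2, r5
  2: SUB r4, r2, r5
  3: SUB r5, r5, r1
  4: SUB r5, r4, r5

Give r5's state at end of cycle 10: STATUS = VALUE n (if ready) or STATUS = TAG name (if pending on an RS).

STATUS = TAG Add3

c1: issue SUB r3<-Add1 | r0:4,r1:8,r2:2,r3:Add1,r4:9,r5:6
c2: issue MUL r5<-Mul1 | r0:4,r1:8,r2:2,r3:Add1,r4:9,r5:Mul1
c3: issue SUB r4<-Add2 | r0:4,r1:8,r2:2,r3:Add1,r4:Add2,r5:Mul1
c4: CDB Add1=4; issue SUB r5<-Add1 | r0:4,r1:8,r2:2,r3:4,r4:Add2,r5:Add1
c5: issue SUB r5<-Add3 | r0:4,r1:8,r2:2,r3:4,r4:Add2,r5:Add3
c6: CDB Mul1=12 | r0:4,r1:8,r2:2,r3:4,r4:Add2,r5:Add3
c7: - | r0:4,r1:8,r2:2,r3:4,r4:Add2,r5:Add3
c8: - | r0:4,r1:8,r2:2,r3:4,r4:Add2,r5:Add3
c9: CDB Add1=4 | r0:4,r1:8,r2:2,r3:4,r4:Add2,r5:Add3
c10: CDB Add2=-10 | r0:4,r1:8,r2:2,r3:4,r4:-10,r5:Add3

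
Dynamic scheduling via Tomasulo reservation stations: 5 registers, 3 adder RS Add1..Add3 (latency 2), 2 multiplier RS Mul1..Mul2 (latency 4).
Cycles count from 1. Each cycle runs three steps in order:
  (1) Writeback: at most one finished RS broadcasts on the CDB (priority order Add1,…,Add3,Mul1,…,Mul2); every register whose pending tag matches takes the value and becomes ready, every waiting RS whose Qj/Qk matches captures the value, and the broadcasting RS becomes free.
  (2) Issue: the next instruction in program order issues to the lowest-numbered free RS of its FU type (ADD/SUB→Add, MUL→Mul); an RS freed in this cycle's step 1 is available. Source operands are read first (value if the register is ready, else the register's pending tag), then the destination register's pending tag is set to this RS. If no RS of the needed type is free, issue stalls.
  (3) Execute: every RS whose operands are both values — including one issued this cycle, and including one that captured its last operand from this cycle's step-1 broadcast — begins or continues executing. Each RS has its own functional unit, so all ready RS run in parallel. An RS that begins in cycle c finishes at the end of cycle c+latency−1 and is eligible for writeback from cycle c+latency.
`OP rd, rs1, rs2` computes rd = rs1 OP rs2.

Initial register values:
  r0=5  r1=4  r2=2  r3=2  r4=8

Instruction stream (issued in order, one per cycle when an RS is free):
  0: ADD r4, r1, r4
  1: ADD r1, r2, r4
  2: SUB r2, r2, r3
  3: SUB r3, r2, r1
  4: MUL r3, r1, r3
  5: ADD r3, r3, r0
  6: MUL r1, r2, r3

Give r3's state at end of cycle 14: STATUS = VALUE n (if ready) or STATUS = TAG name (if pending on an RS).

c1: issue ADD r4<-Add1 | r0:5,r1:4,r2:2,r3:2,r4:Add1
c2: issue ADD r1<-Add2 | r0:5,r1:Add2,r2:2,r3:2,r4:Add1
c3: CDB Add1=12; issue SUB r2<-Add1 | r0:5,r1:Add2,r2:Add1,r3:2,r4:12
c4: issue SUB r3<-Add3 | r0:5,r1:Add2,r2:Add1,r3:Add3,r4:12
c5: CDB Add1=0; issue MUL r3<-Mul1 | r0:5,r1:Add2,r2:0,r3:Mul1,r4:12
c6: CDB Add2=14; issue ADD r3<-Add1 | r0:5,r1:14,r2:0,r3:Add1,r4:12
c7: issue MUL r1<-Mul2 | r0:5,r1:Mul2,r2:0,r3:Add1,r4:12
c8: CDB Add3=-14 | r0:5,r1:Mul2,r2:0,r3:Add1,r4:12
c9: - | r0:5,r1:Mul2,r2:0,r3:Add1,r4:12
c10: - | r0:5,r1:Mul2,r2:0,r3:Add1,r4:12
c11: - | r0:5,r1:Mul2,r2:0,r3:Add1,r4:12
c12: CDB Mul1=-196 | r0:5,r1:Mul2,r2:0,r3:Add1,r4:12
c13: - | r0:5,r1:Mul2,r2:0,r3:Add1,r4:12
c14: CDB Add1=-191 | r0:5,r1:Mul2,r2:0,r3:-191,r4:12

STATUS = VALUE -191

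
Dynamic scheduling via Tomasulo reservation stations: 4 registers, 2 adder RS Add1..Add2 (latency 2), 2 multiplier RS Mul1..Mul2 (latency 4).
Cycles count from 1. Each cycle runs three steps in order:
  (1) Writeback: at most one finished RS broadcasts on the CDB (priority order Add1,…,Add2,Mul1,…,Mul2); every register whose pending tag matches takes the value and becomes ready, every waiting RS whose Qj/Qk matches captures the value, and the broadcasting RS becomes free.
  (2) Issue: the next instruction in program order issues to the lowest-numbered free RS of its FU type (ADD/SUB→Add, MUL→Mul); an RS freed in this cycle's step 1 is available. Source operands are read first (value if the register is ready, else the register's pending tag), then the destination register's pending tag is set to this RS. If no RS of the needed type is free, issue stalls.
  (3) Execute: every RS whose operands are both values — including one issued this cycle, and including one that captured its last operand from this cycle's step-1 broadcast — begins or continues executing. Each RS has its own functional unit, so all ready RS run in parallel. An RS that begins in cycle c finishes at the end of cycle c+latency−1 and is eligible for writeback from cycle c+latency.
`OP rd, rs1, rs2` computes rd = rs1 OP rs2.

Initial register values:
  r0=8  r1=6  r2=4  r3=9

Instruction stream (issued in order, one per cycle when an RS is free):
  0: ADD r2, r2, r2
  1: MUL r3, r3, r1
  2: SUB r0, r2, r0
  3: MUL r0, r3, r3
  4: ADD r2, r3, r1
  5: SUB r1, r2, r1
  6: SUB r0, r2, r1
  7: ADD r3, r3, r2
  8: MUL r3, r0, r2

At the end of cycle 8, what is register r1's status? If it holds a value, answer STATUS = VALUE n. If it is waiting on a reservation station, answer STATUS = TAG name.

STATUS = TAG Add2

c1: issue ADD r2<-Add1 | r0:8,r1:6,r2:Add1,r3:9
c2: issue MUL r3<-Mul1 | r0:8,r1:6,r2:Add1,r3:Mul1
c3: CDB Add1=8; issue SUB r0<-Add1 | r0:Add1,r1:6,r2:8,r3:Mul1
c4: issue MUL r0<-Mul2 | r0:Mul2,r1:6,r2:8,r3:Mul1
c5: CDB Add1=0; issue ADD r2<-Add1 | r0:Mul2,r1:6,r2:Add1,r3:Mul1
c6: CDB Mul1=54; issue SUB r1<-Add2 | r0:Mul2,r1:Add2,r2:Add1,r3:54
c7: stall | r0:Mul2,r1:Add2,r2:Add1,r3:54
c8: CDB Add1=60; issue SUB r0<-Add1 | r0:Add1,r1:Add2,r2:60,r3:54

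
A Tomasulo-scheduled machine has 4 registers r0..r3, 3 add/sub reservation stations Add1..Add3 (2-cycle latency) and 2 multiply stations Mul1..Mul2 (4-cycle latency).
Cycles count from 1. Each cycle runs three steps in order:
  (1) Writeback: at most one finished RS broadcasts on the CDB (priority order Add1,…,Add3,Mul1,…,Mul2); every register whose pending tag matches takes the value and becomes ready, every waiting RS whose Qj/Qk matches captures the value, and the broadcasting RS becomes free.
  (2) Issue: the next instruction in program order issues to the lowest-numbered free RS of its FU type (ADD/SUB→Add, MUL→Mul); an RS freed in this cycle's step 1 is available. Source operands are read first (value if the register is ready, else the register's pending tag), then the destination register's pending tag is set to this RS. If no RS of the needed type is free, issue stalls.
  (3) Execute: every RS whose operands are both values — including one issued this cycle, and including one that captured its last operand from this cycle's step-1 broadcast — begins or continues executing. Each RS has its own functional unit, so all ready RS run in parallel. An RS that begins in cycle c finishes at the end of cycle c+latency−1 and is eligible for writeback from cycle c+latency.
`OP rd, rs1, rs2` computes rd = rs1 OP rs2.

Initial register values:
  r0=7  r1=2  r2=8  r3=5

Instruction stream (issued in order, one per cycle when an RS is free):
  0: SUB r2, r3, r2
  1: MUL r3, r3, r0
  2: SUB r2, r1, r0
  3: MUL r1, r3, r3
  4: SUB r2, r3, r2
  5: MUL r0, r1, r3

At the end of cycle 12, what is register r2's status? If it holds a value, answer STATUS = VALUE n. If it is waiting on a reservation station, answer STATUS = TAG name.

STATUS = VALUE 40

cycle 1: issue SUB r2<-Add1 // r0:7,r1:2,r2:Add1,r3:5
cycle 2: issue MUL r3<-Mul1 // r0:7,r1:2,r2:Add1,r3:Mul1
cycle 3: CDB Add1=-3; issue SUB r2<-Add1 // r0:7,r1:2,r2:Add1,r3:Mul1
cycle 4: issue MUL r1<-Mul2 // r0:7,r1:Mul2,r2:Add1,r3:Mul1
cycle 5: CDB Add1=-5; issue SUB r2<-Add1 // r0:7,r1:Mul2,r2:Add1,r3:Mul1
cycle 6: CDB Mul1=35; issue MUL r0<-Mul1 // r0:Mul1,r1:Mul2,r2:Add1,r3:35
cycle 7: - // r0:Mul1,r1:Mul2,r2:Add1,r3:35
cycle 8: CDB Add1=40 // r0:Mul1,r1:Mul2,r2:40,r3:35
cycle 9: - // r0:Mul1,r1:Mul2,r2:40,r3:35
cycle 10: CDB Mul2=1225 // r0:Mul1,r1:1225,r2:40,r3:35
cycle 11: - // r0:Mul1,r1:1225,r2:40,r3:35
cycle 12: - // r0:Mul1,r1:1225,r2:40,r3:35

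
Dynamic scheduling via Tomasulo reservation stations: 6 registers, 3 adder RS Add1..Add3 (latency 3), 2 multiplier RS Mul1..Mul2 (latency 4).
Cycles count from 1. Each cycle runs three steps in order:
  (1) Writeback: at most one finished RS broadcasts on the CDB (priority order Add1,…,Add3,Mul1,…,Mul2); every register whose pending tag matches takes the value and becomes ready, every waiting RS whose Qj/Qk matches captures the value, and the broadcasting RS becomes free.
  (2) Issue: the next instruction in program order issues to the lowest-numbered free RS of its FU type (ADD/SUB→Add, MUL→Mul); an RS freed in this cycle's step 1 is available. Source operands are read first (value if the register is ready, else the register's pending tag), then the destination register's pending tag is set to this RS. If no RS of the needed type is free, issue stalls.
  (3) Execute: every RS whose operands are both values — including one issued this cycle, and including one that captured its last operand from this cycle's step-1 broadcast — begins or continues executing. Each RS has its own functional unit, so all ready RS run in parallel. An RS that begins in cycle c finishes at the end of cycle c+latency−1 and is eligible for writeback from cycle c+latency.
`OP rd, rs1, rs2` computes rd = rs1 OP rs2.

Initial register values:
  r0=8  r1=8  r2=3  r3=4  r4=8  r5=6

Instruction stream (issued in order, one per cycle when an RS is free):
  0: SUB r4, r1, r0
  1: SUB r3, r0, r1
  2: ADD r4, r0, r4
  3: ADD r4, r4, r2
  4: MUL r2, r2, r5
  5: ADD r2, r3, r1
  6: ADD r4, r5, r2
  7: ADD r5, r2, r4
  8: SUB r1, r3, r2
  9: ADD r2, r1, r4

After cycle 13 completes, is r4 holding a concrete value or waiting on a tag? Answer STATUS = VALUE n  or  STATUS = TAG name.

STATUS = VALUE 14

cycle 1: issue SUB r4<-Add1 // r0:8,r1:8,r2:3,r3:4,r4:Add1,r5:6
cycle 2: issue SUB r3<-Add2 // r0:8,r1:8,r2:3,r3:Add2,r4:Add1,r5:6
cycle 3: issue ADD r4<-Add3 // r0:8,r1:8,r2:3,r3:Add2,r4:Add3,r5:6
cycle 4: CDB Add1=0; issue ADD r4<-Add1 // r0:8,r1:8,r2:3,r3:Add2,r4:Add1,r5:6
cycle 5: CDB Add2=0; issue MUL r2<-Mul1 // r0:8,r1:8,r2:Mul1,r3:0,r4:Add1,r5:6
cycle 6: issue ADD r2<-Add2 // r0:8,r1:8,r2:Add2,r3:0,r4:Add1,r5:6
cycle 7: CDB Add3=8; issue ADD r4<-Add3 // r0:8,r1:8,r2:Add2,r3:0,r4:Add3,r5:6
cycle 8: stall // r0:8,r1:8,r2:Add2,r3:0,r4:Add3,r5:6
cycle 9: CDB Add2=8; issue ADD r5<-Add2 // r0:8,r1:8,r2:8,r3:0,r4:Add3,r5:Add2
cycle 10: CDB Add1=11; issue SUB r1<-Add1 // r0:8,r1:Add1,r2:8,r3:0,r4:Add3,r5:Add2
cycle 11: CDB Mul1=18; stall // r0:8,r1:Add1,r2:8,r3:0,r4:Add3,r5:Add2
cycle 12: CDB Add3=14; issue ADD r2<-Add3 // r0:8,r1:Add1,r2:Add3,r3:0,r4:14,r5:Add2
cycle 13: CDB Add1=-8 // r0:8,r1:-8,r2:Add3,r3:0,r4:14,r5:Add2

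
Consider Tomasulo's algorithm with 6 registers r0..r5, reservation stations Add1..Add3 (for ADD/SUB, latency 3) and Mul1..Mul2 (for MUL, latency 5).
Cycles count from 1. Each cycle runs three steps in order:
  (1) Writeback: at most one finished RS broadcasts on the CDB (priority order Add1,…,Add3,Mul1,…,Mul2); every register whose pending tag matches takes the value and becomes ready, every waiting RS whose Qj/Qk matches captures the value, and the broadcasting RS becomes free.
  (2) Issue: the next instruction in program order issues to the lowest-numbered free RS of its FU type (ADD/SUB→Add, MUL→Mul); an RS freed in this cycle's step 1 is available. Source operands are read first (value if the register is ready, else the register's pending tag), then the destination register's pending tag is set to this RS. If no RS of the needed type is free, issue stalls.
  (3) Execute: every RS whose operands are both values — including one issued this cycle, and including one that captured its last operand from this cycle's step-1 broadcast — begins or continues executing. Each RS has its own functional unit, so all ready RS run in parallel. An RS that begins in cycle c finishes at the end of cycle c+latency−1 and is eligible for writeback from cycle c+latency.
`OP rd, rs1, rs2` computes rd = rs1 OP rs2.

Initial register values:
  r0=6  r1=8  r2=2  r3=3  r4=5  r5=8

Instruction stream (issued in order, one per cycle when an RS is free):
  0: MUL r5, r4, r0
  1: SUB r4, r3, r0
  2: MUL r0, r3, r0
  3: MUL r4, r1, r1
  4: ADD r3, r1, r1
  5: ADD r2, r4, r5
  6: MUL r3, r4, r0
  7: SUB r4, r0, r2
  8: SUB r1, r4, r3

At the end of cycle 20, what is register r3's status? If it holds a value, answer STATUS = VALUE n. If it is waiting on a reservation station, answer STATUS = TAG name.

cycle 1: issue MUL r5<-Mul1 // r0:6,r1:8,r2:2,r3:3,r4:5,r5:Mul1
cycle 2: issue SUB r4<-Add1 // r0:6,r1:8,r2:2,r3:3,r4:Add1,r5:Mul1
cycle 3: issue MUL r0<-Mul2 // r0:Mul2,r1:8,r2:2,r3:3,r4:Add1,r5:Mul1
cycle 4: stall // r0:Mul2,r1:8,r2:2,r3:3,r4:Add1,r5:Mul1
cycle 5: CDB Add1=-3; stall // r0:Mul2,r1:8,r2:2,r3:3,r4:-3,r5:Mul1
cycle 6: CDB Mul1=30; issue MUL r4<-Mul1 // r0:Mul2,r1:8,r2:2,r3:3,r4:Mul1,r5:30
cycle 7: issue ADD r3<-Add1 // r0:Mul2,r1:8,r2:2,r3:Add1,r4:Mul1,r5:30
cycle 8: CDB Mul2=18; issue ADD r2<-Add2 // r0:18,r1:8,r2:Add2,r3:Add1,r4:Mul1,r5:30
cycle 9: issue MUL r3<-Mul2 // r0:18,r1:8,r2:Add2,r3:Mul2,r4:Mul1,r5:30
cycle 10: CDB Add1=16; issue SUB r4<-Add1 // r0:18,r1:8,r2:Add2,r3:Mul2,r4:Add1,r5:30
cycle 11: CDB Mul1=64; issue SUB r1<-Add3 // r0:18,r1:Add3,r2:Add2,r3:Mul2,r4:Add1,r5:30
cycle 12: - // r0:18,r1:Add3,r2:Add2,r3:Mul2,r4:Add1,r5:30
cycle 13: - // r0:18,r1:Add3,r2:Add2,r3:Mul2,r4:Add1,r5:30
cycle 14: CDB Add2=94 // r0:18,r1:Add3,r2:94,r3:Mul2,r4:Add1,r5:30
cycle 15: - // r0:18,r1:Add3,r2:94,r3:Mul2,r4:Add1,r5:30
cycle 16: CDB Mul2=1152 // r0:18,r1:Add3,r2:94,r3:1152,r4:Add1,r5:30
cycle 17: CDB Add1=-76 // r0:18,r1:Add3,r2:94,r3:1152,r4:-76,r5:30
cycle 18: - // r0:18,r1:Add3,r2:94,r3:1152,r4:-76,r5:30
cycle 19: - // r0:18,r1:Add3,r2:94,r3:1152,r4:-76,r5:30
cycle 20: CDB Add3=-1228 // r0:18,r1:-1228,r2:94,r3:1152,r4:-76,r5:30

STATUS = VALUE 1152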